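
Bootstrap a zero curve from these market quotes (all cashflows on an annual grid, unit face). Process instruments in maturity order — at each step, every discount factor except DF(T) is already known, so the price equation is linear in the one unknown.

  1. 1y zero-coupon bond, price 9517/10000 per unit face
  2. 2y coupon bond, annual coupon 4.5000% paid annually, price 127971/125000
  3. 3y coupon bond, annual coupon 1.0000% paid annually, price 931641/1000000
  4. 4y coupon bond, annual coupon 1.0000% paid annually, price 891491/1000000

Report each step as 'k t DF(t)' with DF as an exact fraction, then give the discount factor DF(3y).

step 1 [1y] zero: DF = P = 9517/10000 ≈ 0.951700
step 2 [2y] bond c/1=9/200: DF=(127971/125000 − 9/200·(0.951700))/(1+9/200) = 9387/10000 ≈ 0.938700
step 3 [3y] bond c/1=1/100: DF=(931641/1000000 − 1/100·(0.951700+0.938700))/(1+1/100) = 9037/10000 ≈ 0.903700
step 4 [4y] bond c/1=1/100: DF=(891491/1000000 − 1/100·(0.951700+0.938700+0.903700))/(1+1/100) = 171/200 ≈ 0.855000

1 1 9517/10000
2 2 9387/10000
3 3 9037/10000
4 4 171/200
DF(3y) = 9037/10000 ≈ 0.903700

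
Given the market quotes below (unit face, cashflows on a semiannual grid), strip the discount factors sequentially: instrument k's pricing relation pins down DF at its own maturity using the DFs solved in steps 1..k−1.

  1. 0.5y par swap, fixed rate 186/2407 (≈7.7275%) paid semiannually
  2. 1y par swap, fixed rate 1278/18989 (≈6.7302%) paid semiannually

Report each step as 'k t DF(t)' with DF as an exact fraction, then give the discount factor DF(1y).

1 1/2 2407/2500
2 1 9361/10000
DF(1y) = 9361/10000 ≈ 0.936100

step 1 [0.5y] swap r/2=93/2407: DF=(1 − 93/2407·(0))/(1+93/2407) = 2407/2500 ≈ 0.962800
step 2 [1y] swap r/2=639/18989: DF=(1 − 639/18989·(0.962800))/(1+639/18989) = 9361/10000 ≈ 0.936100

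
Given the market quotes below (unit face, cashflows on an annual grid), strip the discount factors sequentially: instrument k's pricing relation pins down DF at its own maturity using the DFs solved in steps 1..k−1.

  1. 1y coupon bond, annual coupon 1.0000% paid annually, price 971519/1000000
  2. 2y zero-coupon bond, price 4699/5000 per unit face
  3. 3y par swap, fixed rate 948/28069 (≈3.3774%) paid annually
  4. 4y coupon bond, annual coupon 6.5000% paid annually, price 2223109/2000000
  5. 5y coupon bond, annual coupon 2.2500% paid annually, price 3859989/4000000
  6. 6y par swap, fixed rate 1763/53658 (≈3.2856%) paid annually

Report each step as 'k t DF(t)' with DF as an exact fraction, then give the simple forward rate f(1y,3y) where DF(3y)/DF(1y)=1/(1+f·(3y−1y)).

1 1 9619/10000
2 2 4699/5000
3 3 2263/2500
4 4 2181/2500
5 5 2157/2500
6 6 8237/10000
f(1y,3y) = ((9619/10000)/(2263/2500) − 1)/(2) = 567/18104 ≈ 3.1319%

step 1 [1y] bond c/1=1/100: DF=(971519/1000000 − 1/100·(0))/(1+1/100) = 9619/10000 ≈ 0.961900
step 2 [2y] zero: DF = P = 4699/5000 ≈ 0.939800
step 3 [3y] swap r/1=948/28069: DF=(1 − 948/28069·(0.961900+0.939800))/(1+948/28069) = 2263/2500 ≈ 0.905200
step 4 [4y] bond c/1=13/200: DF=(2223109/2000000 − 13/200·(0.961900+0.939800+0.905200))/(1+13/200) = 2181/2500 ≈ 0.872400
step 5 [5y] bond c/1=9/400: DF=(3859989/4000000 − 9/400·(0.961900+0.939800+0.905200+0.872400))/(1+9/400) = 2157/2500 ≈ 0.862800
step 6 [6y] swap r/1=1763/53658: DF=(1 − 1763/53658·(0.961900+0.939800+0.905200+0.872400+0.862800))/(1+1763/53658) = 8237/10000 ≈ 0.823700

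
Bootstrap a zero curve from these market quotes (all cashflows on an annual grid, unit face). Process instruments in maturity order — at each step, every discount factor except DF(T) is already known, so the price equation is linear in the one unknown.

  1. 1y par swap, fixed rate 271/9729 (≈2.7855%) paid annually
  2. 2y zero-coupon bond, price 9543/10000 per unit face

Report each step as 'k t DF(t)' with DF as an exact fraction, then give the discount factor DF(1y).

step 1 [1y] swap r/1=271/9729: DF=(1 − 271/9729·(0))/(1+271/9729) = 9729/10000 ≈ 0.972900
step 2 [2y] zero: DF = P = 9543/10000 ≈ 0.954300

1 1 9729/10000
2 2 9543/10000
DF(1y) = 9729/10000 ≈ 0.972900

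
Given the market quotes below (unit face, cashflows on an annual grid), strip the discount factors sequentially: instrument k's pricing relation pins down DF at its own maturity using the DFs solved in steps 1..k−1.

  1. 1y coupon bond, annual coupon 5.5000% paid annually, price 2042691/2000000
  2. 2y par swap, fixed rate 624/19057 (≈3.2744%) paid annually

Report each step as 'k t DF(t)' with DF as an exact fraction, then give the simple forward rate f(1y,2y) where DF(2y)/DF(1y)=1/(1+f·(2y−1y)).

1 1 9681/10000
2 2 586/625
f(1y,2y) = ((9681/10000)/(586/625) − 1)/(1) = 305/9376 ≈ 3.2530%

step 1 [1y] bond c/1=11/200: DF=(2042691/2000000 − 11/200·(0))/(1+11/200) = 9681/10000 ≈ 0.968100
step 2 [2y] swap r/1=624/19057: DF=(1 − 624/19057·(0.968100))/(1+624/19057) = 586/625 ≈ 0.937600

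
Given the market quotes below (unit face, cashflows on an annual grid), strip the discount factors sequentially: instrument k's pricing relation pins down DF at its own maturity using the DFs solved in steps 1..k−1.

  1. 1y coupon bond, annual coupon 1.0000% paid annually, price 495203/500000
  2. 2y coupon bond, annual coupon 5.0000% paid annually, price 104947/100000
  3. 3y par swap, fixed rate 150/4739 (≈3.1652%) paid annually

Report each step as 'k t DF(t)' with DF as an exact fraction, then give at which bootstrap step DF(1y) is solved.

1 1 4903/5000
2 2 1191/1250
3 3 91/100
DF(1y) is solved at step 1

step 1 [1y] bond c/1=1/100: DF=(495203/500000 − 1/100·(0))/(1+1/100) = 4903/5000 ≈ 0.980600
step 2 [2y] bond c/1=1/20: DF=(104947/100000 − 1/20·(0.980600))/(1+1/20) = 1191/1250 ≈ 0.952800
step 3 [3y] swap r/1=150/4739: DF=(1 − 150/4739·(0.980600+0.952800))/(1+150/4739) = 91/100 ≈ 0.910000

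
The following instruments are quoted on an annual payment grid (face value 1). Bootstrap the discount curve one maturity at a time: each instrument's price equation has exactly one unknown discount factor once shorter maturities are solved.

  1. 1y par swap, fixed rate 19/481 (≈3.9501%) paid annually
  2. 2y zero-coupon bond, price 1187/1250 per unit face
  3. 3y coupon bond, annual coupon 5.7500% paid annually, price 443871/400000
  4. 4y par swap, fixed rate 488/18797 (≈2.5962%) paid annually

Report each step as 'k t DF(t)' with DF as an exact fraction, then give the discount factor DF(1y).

1 1 481/500
2 2 1187/1250
3 3 4727/5000
4 4 564/625
DF(1y) = 481/500 ≈ 0.962000

step 1 [1y] swap r/1=19/481: DF=(1 − 19/481·(0))/(1+19/481) = 481/500 ≈ 0.962000
step 2 [2y] zero: DF = P = 1187/1250 ≈ 0.949600
step 3 [3y] bond c/1=23/400: DF=(443871/400000 − 23/400·(0.962000+0.949600))/(1+23/400) = 4727/5000 ≈ 0.945400
step 4 [4y] swap r/1=488/18797: DF=(1 − 488/18797·(0.962000+0.949600+0.945400))/(1+488/18797) = 564/625 ≈ 0.902400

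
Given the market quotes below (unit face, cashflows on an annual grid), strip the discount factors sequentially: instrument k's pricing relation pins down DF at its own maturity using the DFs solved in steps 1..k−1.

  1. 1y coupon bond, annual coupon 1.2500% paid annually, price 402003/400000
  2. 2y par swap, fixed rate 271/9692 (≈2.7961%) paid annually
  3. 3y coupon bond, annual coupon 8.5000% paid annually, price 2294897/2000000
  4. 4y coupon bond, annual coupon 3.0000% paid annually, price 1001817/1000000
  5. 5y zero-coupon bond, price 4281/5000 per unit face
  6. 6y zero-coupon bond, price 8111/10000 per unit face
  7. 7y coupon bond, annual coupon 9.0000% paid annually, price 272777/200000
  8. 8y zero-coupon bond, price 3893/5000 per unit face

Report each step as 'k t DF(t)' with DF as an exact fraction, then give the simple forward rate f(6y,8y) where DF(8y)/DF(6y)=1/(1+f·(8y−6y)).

step 1 [1y] bond c/1=1/80: DF=(402003/400000 − 1/80·(0))/(1+1/80) = 4963/5000 ≈ 0.992600
step 2 [2y] swap r/1=271/9692: DF=(1 − 271/9692·(0.992600))/(1+271/9692) = 4729/5000 ≈ 0.945800
step 3 [3y] bond c/1=17/200: DF=(2294897/2000000 − 17/200·(0.992600+0.945800))/(1+17/200) = 9057/10000 ≈ 0.905700
step 4 [4y] bond c/1=3/100: DF=(1001817/1000000 − 3/100·(0.992600+0.945800+0.905700))/(1+3/100) = 4449/5000 ≈ 0.889800
step 5 [5y] zero: DF = P = 4281/5000 ≈ 0.856200
step 6 [6y] zero: DF = P = 8111/10000 ≈ 0.811100
step 7 [7y] bond c/1=9/100: DF=(272777/200000 − 9/100·(0.992600+0.945800+0.905700+0.889800+0.856200+0.811100))/(1+9/100) = 8053/10000 ≈ 0.805300
step 8 [8y] zero: DF = P = 3893/5000 ≈ 0.778600

1 1 4963/5000
2 2 4729/5000
3 3 9057/10000
4 4 4449/5000
5 5 4281/5000
6 6 8111/10000
7 7 8053/10000
8 8 3893/5000
f(6y,8y) = ((8111/10000)/(3893/5000) − 1)/(2) = 325/15572 ≈ 2.0871%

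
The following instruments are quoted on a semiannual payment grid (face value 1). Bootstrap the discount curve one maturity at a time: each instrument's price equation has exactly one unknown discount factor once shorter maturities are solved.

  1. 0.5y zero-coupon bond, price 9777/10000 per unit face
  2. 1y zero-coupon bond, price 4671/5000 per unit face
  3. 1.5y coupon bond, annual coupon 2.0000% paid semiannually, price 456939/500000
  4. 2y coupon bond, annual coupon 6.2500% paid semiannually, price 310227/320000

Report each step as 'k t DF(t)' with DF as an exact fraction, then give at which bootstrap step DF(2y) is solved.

step 1 [0.5y] zero: DF = P = 9777/10000 ≈ 0.977700
step 2 [1y] zero: DF = P = 4671/5000 ≈ 0.934200
step 3 [1.5y] bond c/2=1/100: DF=(456939/500000 − 1/100·(0.977700+0.934200))/(1+1/100) = 8859/10000 ≈ 0.885900
step 4 [2y] bond c/2=1/32: DF=(310227/320000 − 1/32·(0.977700+0.934200+0.885900))/(1+1/32) = 8553/10000 ≈ 0.855300

1 1/2 9777/10000
2 1 4671/5000
3 3/2 8859/10000
4 2 8553/10000
DF(2y) is solved at step 4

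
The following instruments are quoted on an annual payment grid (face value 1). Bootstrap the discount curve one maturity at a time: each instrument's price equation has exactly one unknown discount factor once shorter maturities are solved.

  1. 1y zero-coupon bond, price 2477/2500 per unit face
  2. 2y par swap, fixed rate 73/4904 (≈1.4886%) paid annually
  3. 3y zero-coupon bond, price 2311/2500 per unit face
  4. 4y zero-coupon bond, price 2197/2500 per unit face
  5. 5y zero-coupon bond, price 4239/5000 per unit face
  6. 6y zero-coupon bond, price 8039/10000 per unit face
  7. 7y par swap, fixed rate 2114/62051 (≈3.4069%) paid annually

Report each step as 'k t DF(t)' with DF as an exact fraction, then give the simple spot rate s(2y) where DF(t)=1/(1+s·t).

step 1 [1y] zero: DF = P = 2477/2500 ≈ 0.990800
step 2 [2y] swap r/1=73/4904: DF=(1 − 73/4904·(0.990800))/(1+73/4904) = 2427/2500 ≈ 0.970800
step 3 [3y] zero: DF = P = 2311/2500 ≈ 0.924400
step 4 [4y] zero: DF = P = 2197/2500 ≈ 0.878800
step 5 [5y] zero: DF = P = 4239/5000 ≈ 0.847800
step 6 [6y] zero: DF = P = 8039/10000 ≈ 0.803900
step 7 [7y] swap r/1=2114/62051: DF=(1 − 2114/62051·(0.990800+0.970800+0.924400+0.878800+0.847800+0.803900))/(1+2114/62051) = 3943/5000 ≈ 0.788600

1 1 2477/2500
2 2 2427/2500
3 3 2311/2500
4 4 2197/2500
5 5 4239/5000
6 6 8039/10000
7 7 3943/5000
s(2y) = (1/(2427/2500) − 1)/(2) = 73/4854 ≈ 1.5039%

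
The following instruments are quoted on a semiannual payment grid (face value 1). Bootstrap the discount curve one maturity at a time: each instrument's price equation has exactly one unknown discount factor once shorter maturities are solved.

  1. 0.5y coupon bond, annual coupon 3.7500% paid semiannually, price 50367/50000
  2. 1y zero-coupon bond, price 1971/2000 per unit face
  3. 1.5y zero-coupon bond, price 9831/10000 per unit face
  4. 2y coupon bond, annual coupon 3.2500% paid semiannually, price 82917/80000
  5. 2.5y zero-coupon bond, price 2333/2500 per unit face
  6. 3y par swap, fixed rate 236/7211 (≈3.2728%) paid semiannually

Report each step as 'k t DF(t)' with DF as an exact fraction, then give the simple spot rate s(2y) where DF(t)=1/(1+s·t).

1 1/2 618/625
2 1 1971/2000
3 3/2 9831/10000
4 2 4863/5000
5 5/2 2333/2500
6 3 566/625
s(2y) = (1/(4863/5000) − 1)/(2) = 137/9726 ≈ 1.4086%

step 1 [0.5y] bond c/2=3/160: DF=(50367/50000 − 3/160·(0))/(1+3/160) = 618/625 ≈ 0.988800
step 2 [1y] zero: DF = P = 1971/2000 ≈ 0.985500
step 3 [1.5y] zero: DF = P = 9831/10000 ≈ 0.983100
step 4 [2y] bond c/2=13/800: DF=(82917/80000 − 13/800·(0.988800+0.985500+0.983100))/(1+13/800) = 4863/5000 ≈ 0.972600
step 5 [2.5y] zero: DF = P = 2333/2500 ≈ 0.933200
step 6 [3y] swap r/2=118/7211: DF=(1 − 118/7211·(0.988800+0.985500+0.983100+0.972600+0.933200))/(1+118/7211) = 566/625 ≈ 0.905600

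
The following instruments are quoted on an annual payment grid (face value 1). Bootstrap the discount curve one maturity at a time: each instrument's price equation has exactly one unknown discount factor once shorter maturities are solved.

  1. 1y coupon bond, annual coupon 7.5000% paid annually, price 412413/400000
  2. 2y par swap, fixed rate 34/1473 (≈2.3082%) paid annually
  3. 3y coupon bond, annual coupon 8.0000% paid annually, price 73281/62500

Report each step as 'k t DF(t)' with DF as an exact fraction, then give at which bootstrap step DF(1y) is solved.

1 1 9591/10000
2 2 4779/5000
3 3 4719/5000
DF(1y) is solved at step 1

step 1 [1y] bond c/1=3/40: DF=(412413/400000 − 3/40·(0))/(1+3/40) = 9591/10000 ≈ 0.959100
step 2 [2y] swap r/1=34/1473: DF=(1 − 34/1473·(0.959100))/(1+34/1473) = 4779/5000 ≈ 0.955800
step 3 [3y] bond c/1=2/25: DF=(73281/62500 − 2/25·(0.959100+0.955800))/(1+2/25) = 4719/5000 ≈ 0.943800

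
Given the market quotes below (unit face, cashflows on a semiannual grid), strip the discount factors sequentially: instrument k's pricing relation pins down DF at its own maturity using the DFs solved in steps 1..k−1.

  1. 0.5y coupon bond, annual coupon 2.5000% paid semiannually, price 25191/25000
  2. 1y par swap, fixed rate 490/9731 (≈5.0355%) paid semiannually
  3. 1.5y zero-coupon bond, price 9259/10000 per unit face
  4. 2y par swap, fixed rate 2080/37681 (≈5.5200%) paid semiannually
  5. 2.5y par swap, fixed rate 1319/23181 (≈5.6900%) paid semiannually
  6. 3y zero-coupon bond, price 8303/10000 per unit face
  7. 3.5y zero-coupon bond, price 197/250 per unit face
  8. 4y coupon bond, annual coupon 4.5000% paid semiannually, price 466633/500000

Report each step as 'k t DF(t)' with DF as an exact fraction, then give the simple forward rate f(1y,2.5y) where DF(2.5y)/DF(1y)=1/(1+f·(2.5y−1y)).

1 1/2 622/625
2 1 951/1000
3 3/2 9259/10000
4 2 112/125
5 5/2 8681/10000
6 3 8303/10000
7 7/2 197/250
8 4 7751/10000
f(1y,2.5y) = ((951/1000)/(8681/10000) − 1)/(3/2) = 1658/26043 ≈ 6.3664%

step 1 [0.5y] bond c/2=1/80: DF=(25191/25000 − 1/80·(0))/(1+1/80) = 622/625 ≈ 0.995200
step 2 [1y] swap r/2=245/9731: DF=(1 − 245/9731·(0.995200))/(1+245/9731) = 951/1000 ≈ 0.951000
step 3 [1.5y] zero: DF = P = 9259/10000 ≈ 0.925900
step 4 [2y] swap r/2=1040/37681: DF=(1 − 1040/37681·(0.995200+0.951000+0.925900))/(1+1040/37681) = 112/125 ≈ 0.896000
step 5 [2.5y] swap r/2=1319/46362: DF=(1 − 1319/46362·(0.995200+0.951000+0.925900+0.896000))/(1+1319/46362) = 8681/10000 ≈ 0.868100
step 6 [3y] zero: DF = P = 8303/10000 ≈ 0.830300
step 7 [3.5y] zero: DF = P = 197/250 ≈ 0.788000
step 8 [4y] bond c/2=9/400: DF=(466633/500000 − 9/400·(0.995200+0.951000+0.925900+0.896000+0.868100+0.830300+0.788000))/(1+9/400) = 7751/10000 ≈ 0.775100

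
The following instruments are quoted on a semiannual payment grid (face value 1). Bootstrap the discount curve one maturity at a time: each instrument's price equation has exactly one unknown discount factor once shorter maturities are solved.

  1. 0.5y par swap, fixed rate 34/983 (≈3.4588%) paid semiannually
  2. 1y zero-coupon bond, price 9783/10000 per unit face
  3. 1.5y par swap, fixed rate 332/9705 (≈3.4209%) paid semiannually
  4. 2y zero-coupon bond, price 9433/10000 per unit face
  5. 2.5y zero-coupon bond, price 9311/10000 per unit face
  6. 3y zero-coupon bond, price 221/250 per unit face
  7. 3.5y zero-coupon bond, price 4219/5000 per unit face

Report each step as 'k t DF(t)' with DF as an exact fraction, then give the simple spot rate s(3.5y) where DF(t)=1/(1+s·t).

step 1 [0.5y] swap r/2=17/983: DF=(1 − 17/983·(0))/(1+17/983) = 983/1000 ≈ 0.983000
step 2 [1y] zero: DF = P = 9783/10000 ≈ 0.978300
step 3 [1.5y] swap r/2=166/9705: DF=(1 − 166/9705·(0.983000+0.978300))/(1+166/9705) = 4751/5000 ≈ 0.950200
step 4 [2y] zero: DF = P = 9433/10000 ≈ 0.943300
step 5 [2.5y] zero: DF = P = 9311/10000 ≈ 0.931100
step 6 [3y] zero: DF = P = 221/250 ≈ 0.884000
step 7 [3.5y] zero: DF = P = 4219/5000 ≈ 0.843800

1 1/2 983/1000
2 1 9783/10000
3 3/2 4751/5000
4 2 9433/10000
5 5/2 9311/10000
6 3 221/250
7 7/2 4219/5000
s(3.5y) = (1/(4219/5000) − 1)/(7/2) = 1562/29533 ≈ 5.2890%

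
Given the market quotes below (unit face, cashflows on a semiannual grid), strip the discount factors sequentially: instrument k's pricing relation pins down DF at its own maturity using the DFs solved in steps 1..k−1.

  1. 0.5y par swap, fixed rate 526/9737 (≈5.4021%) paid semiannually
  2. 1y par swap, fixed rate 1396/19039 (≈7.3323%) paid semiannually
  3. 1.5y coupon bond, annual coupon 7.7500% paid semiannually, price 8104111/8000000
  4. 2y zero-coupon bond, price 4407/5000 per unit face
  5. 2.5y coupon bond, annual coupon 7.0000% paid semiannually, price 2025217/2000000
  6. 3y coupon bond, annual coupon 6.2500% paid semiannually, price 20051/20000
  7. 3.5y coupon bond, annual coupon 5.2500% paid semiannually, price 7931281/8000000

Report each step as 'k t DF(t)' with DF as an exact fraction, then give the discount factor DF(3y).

step 1 [0.5y] swap r/2=263/9737: DF=(1 − 263/9737·(0))/(1+263/9737) = 9737/10000 ≈ 0.973700
step 2 [1y] swap r/2=698/19039: DF=(1 − 698/19039·(0.973700))/(1+698/19039) = 4651/5000 ≈ 0.930200
step 3 [1.5y] bond c/2=31/800: DF=(8104111/8000000 − 31/800·(0.973700+0.930200))/(1+31/800) = 4521/5000 ≈ 0.904200
step 4 [2y] zero: DF = P = 4407/5000 ≈ 0.881400
step 5 [2.5y] bond c/2=7/200: DF=(2025217/2000000 − 7/200·(0.973700+0.930200+0.904200+0.881400))/(1+7/200) = 1067/1250 ≈ 0.853600
step 6 [3y] bond c/2=1/32: DF=(20051/20000 − 1/32·(0.973700+0.930200+0.904200+0.881400+0.853600))/(1+1/32) = 1669/2000 ≈ 0.834500
step 7 [3.5y] bond c/2=21/800: DF=(7931281/8000000 − 21/800·(0.973700+0.930200+0.904200+0.881400+0.853600+0.834500))/(1+21/800) = 1657/2000 ≈ 0.828500

1 1/2 9737/10000
2 1 4651/5000
3 3/2 4521/5000
4 2 4407/5000
5 5/2 1067/1250
6 3 1669/2000
7 7/2 1657/2000
DF(3y) = 1669/2000 ≈ 0.834500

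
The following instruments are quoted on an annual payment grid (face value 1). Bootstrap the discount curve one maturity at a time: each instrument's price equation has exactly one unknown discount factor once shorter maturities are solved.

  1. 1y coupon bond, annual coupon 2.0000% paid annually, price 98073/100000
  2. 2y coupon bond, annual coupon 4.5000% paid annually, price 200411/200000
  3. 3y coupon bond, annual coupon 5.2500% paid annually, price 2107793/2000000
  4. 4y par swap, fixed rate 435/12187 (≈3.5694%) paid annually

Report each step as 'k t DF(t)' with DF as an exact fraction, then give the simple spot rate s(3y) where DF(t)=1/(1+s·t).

step 1 [1y] bond c/1=1/50: DF=(98073/100000 − 1/50·(0))/(1+1/50) = 1923/2000 ≈ 0.961500
step 2 [2y] bond c/1=9/200: DF=(200411/200000 − 9/200·(0.961500))/(1+9/200) = 367/400 ≈ 0.917500
step 3 [3y] bond c/1=21/400: DF=(2107793/2000000 − 21/400·(0.961500+0.917500))/(1+21/400) = 2269/2500 ≈ 0.907600
step 4 [4y] swap r/1=435/12187: DF=(1 − 435/12187·(0.961500+0.917500+0.907600))/(1+435/12187) = 1739/2000 ≈ 0.869500

1 1 1923/2000
2 2 367/400
3 3 2269/2500
4 4 1739/2000
s(3y) = (1/(2269/2500) − 1)/(3) = 77/2269 ≈ 3.3936%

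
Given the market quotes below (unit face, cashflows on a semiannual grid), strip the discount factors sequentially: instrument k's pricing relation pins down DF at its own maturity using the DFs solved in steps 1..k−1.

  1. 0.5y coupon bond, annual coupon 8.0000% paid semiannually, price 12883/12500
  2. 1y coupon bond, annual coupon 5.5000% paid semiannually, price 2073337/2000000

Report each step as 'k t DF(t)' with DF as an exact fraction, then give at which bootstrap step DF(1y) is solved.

1 1/2 991/1000
2 1 614/625
DF(1y) is solved at step 2

step 1 [0.5y] bond c/2=1/25: DF=(12883/12500 − 1/25·(0))/(1+1/25) = 991/1000 ≈ 0.991000
step 2 [1y] bond c/2=11/400: DF=(2073337/2000000 − 11/400·(0.991000))/(1+11/400) = 614/625 ≈ 0.982400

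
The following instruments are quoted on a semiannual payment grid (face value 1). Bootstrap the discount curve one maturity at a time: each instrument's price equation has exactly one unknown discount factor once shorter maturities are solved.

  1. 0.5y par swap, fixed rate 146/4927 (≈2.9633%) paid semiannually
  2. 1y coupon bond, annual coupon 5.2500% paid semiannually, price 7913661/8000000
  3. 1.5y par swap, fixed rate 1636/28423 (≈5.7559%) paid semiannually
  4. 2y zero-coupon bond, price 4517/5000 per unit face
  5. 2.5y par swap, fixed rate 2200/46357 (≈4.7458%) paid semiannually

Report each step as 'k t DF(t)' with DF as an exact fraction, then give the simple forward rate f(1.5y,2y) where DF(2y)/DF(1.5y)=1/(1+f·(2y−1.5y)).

1 1/2 4927/5000
2 1 9387/10000
3 3/2 4591/5000
4 2 4517/5000
5 5/2 89/100
f(1.5y,2y) = ((4591/5000)/(4517/5000) − 1)/(1/2) = 148/4517 ≈ 3.2765%

step 1 [0.5y] swap r/2=73/4927: DF=(1 − 73/4927·(0))/(1+73/4927) = 4927/5000 ≈ 0.985400
step 2 [1y] bond c/2=21/800: DF=(7913661/8000000 − 21/800·(0.985400))/(1+21/800) = 9387/10000 ≈ 0.938700
step 3 [1.5y] swap r/2=818/28423: DF=(1 − 818/28423·(0.985400+0.938700))/(1+818/28423) = 4591/5000 ≈ 0.918200
step 4 [2y] zero: DF = P = 4517/5000 ≈ 0.903400
step 5 [2.5y] swap r/2=1100/46357: DF=(1 − 1100/46357·(0.985400+0.938700+0.918200+0.903400))/(1+1100/46357) = 89/100 ≈ 0.890000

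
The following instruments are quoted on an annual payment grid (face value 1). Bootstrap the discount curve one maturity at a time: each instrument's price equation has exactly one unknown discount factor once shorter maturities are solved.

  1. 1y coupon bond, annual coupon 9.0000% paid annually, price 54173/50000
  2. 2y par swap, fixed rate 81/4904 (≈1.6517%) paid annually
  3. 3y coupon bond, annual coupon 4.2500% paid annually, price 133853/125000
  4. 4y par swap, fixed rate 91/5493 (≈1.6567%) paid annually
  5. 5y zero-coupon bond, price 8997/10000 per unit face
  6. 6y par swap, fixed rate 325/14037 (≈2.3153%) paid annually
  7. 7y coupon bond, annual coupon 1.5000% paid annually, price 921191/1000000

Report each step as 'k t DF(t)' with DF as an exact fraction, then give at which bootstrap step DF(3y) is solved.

step 1 [1y] bond c/1=9/100: DF=(54173/50000 − 9/100·(0))/(1+9/100) = 497/500 ≈ 0.994000
step 2 [2y] swap r/1=81/4904: DF=(1 − 81/4904·(0.994000))/(1+81/4904) = 2419/2500 ≈ 0.967600
step 3 [3y] bond c/1=17/400: DF=(133853/125000 − 17/400·(0.994000+0.967600))/(1+17/400) = 592/625 ≈ 0.947200
step 4 [4y] swap r/1=91/5493: DF=(1 − 91/5493·(0.994000+0.967600+0.947200))/(1+91/5493) = 9363/10000 ≈ 0.936300
step 5 [5y] zero: DF = P = 8997/10000 ≈ 0.899700
step 6 [6y] swap r/1=325/14037: DF=(1 − 325/14037·(0.994000+0.967600+0.947200+0.936300+0.899700))/(1+325/14037) = 87/100 ≈ 0.870000
step 7 [7y] bond c/1=3/200: DF=(921191/1000000 − 3/200·(0.994000+0.967600+0.947200+0.936300+0.899700+0.870000))/(1+3/200) = 4123/5000 ≈ 0.824600

1 1 497/500
2 2 2419/2500
3 3 592/625
4 4 9363/10000
5 5 8997/10000
6 6 87/100
7 7 4123/5000
DF(3y) is solved at step 3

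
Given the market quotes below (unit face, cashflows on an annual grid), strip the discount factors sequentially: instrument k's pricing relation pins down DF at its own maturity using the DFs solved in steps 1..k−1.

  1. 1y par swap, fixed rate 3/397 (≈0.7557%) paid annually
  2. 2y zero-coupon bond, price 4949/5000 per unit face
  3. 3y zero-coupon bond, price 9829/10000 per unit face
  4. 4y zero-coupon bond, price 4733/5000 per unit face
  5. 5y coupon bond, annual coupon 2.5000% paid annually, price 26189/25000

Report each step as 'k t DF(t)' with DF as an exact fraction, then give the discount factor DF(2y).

1 1 397/400
2 2 4949/5000
3 3 9829/10000
4 4 4733/5000
5 5 4633/5000
DF(2y) = 4949/5000 ≈ 0.989800

step 1 [1y] swap r/1=3/397: DF=(1 − 3/397·(0))/(1+3/397) = 397/400 ≈ 0.992500
step 2 [2y] zero: DF = P = 4949/5000 ≈ 0.989800
step 3 [3y] zero: DF = P = 9829/10000 ≈ 0.982900
step 4 [4y] zero: DF = P = 4733/5000 ≈ 0.946600
step 5 [5y] bond c/1=1/40: DF=(26189/25000 − 1/40·(0.992500+0.989800+0.982900+0.946600))/(1+1/40) = 4633/5000 ≈ 0.926600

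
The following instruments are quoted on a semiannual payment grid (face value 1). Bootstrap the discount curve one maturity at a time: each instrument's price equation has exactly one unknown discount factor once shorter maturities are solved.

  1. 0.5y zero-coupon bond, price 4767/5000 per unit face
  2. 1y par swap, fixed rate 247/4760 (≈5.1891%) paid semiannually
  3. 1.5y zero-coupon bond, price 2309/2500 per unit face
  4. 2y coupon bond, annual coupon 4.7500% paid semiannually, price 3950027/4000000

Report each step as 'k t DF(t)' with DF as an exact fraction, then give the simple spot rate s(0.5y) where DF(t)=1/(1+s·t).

1 1/2 4767/5000
2 1 4753/5000
3 3/2 2309/2500
4 2 899/1000
s(0.5y) = (1/(4767/5000) − 1)/(1/2) = 466/4767 ≈ 9.7755%

step 1 [0.5y] zero: DF = P = 4767/5000 ≈ 0.953400
step 2 [1y] swap r/2=247/9520: DF=(1 − 247/9520·(0.953400))/(1+247/9520) = 4753/5000 ≈ 0.950600
step 3 [1.5y] zero: DF = P = 2309/2500 ≈ 0.923600
step 4 [2y] bond c/2=19/800: DF=(3950027/4000000 − 19/800·(0.953400+0.950600+0.923600))/(1+19/800) = 899/1000 ≈ 0.899000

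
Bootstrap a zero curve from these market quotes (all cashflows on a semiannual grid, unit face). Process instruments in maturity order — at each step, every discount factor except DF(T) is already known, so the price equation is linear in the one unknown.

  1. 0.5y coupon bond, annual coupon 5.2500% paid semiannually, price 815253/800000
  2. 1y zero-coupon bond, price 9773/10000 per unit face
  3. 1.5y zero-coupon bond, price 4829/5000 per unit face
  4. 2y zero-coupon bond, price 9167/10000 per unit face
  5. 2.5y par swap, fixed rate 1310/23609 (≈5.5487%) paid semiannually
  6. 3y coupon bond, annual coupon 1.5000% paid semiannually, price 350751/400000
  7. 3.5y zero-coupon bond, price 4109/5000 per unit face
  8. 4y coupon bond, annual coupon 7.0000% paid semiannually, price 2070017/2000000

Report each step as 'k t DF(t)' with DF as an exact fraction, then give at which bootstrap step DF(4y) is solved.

1 1/2 993/1000
2 1 9773/10000
3 3/2 4829/5000
4 2 9167/10000
5 5/2 869/1000
6 3 522/625
7 7/2 4109/5000
8 4 7843/10000
DF(4y) is solved at step 8

step 1 [0.5y] bond c/2=21/800: DF=(815253/800000 − 21/800·(0))/(1+21/800) = 993/1000 ≈ 0.993000
step 2 [1y] zero: DF = P = 9773/10000 ≈ 0.977300
step 3 [1.5y] zero: DF = P = 4829/5000 ≈ 0.965800
step 4 [2y] zero: DF = P = 9167/10000 ≈ 0.916700
step 5 [2.5y] swap r/2=655/23609: DF=(1 − 655/23609·(0.993000+0.977300+0.965800+0.916700))/(1+655/23609) = 869/1000 ≈ 0.869000
step 6 [3y] bond c/2=3/400: DF=(350751/400000 − 3/400·(0.993000+0.977300+0.965800+0.916700+0.869000))/(1+3/400) = 522/625 ≈ 0.835200
step 7 [3.5y] zero: DF = P = 4109/5000 ≈ 0.821800
step 8 [4y] bond c/2=7/200: DF=(2070017/2000000 − 7/200·(0.993000+0.977300+0.965800+0.916700+0.869000+0.835200+0.821800))/(1+7/200) = 7843/10000 ≈ 0.784300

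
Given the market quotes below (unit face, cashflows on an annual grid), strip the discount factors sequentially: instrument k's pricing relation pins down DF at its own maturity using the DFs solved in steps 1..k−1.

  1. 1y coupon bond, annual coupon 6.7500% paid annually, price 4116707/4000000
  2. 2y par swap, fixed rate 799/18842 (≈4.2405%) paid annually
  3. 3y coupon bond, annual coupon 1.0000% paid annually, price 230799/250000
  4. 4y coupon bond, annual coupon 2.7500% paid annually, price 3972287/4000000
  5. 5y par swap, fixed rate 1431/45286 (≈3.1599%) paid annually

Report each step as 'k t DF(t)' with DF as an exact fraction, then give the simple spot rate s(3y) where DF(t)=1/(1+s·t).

1 1 9641/10000
2 2 9201/10000
3 3 4477/5000
4 4 8921/10000
5 5 8569/10000
s(3y) = (1/(4477/5000) − 1)/(3) = 523/13431 ≈ 3.8940%

step 1 [1y] bond c/1=27/400: DF=(4116707/4000000 − 27/400·(0))/(1+27/400) = 9641/10000 ≈ 0.964100
step 2 [2y] swap r/1=799/18842: DF=(1 − 799/18842·(0.964100))/(1+799/18842) = 9201/10000 ≈ 0.920100
step 3 [3y] bond c/1=1/100: DF=(230799/250000 − 1/100·(0.964100+0.920100))/(1+1/100) = 4477/5000 ≈ 0.895400
step 4 [4y] bond c/1=11/400: DF=(3972287/4000000 − 11/400·(0.964100+0.920100+0.895400))/(1+11/400) = 8921/10000 ≈ 0.892100
step 5 [5y] swap r/1=1431/45286: DF=(1 − 1431/45286·(0.964100+0.920100+0.895400+0.892100))/(1+1431/45286) = 8569/10000 ≈ 0.856900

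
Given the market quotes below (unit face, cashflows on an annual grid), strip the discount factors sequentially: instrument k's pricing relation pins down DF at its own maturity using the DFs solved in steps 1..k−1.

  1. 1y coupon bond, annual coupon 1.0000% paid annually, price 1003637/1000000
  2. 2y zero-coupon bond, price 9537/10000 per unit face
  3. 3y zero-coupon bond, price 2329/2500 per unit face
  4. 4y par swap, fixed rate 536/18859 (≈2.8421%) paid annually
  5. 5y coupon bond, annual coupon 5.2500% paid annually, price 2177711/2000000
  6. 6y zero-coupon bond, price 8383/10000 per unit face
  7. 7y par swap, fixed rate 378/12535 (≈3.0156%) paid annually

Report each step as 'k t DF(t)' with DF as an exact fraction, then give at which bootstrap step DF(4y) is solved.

1 1 9937/10000
2 2 9537/10000
3 3 2329/2500
4 4 558/625
5 5 529/625
6 6 8383/10000
7 7 811/1000
DF(4y) is solved at step 4

step 1 [1y] bond c/1=1/100: DF=(1003637/1000000 − 1/100·(0))/(1+1/100) = 9937/10000 ≈ 0.993700
step 2 [2y] zero: DF = P = 9537/10000 ≈ 0.953700
step 3 [3y] zero: DF = P = 2329/2500 ≈ 0.931600
step 4 [4y] swap r/1=536/18859: DF=(1 − 536/18859·(0.993700+0.953700+0.931600))/(1+536/18859) = 558/625 ≈ 0.892800
step 5 [5y] bond c/1=21/400: DF=(2177711/2000000 − 21/400·(0.993700+0.953700+0.931600+0.892800))/(1+21/400) = 529/625 ≈ 0.846400
step 6 [6y] zero: DF = P = 8383/10000 ≈ 0.838300
step 7 [7y] swap r/1=378/12535: DF=(1 − 378/12535·(0.993700+0.953700+0.931600+0.892800+0.846400+0.838300))/(1+378/12535) = 811/1000 ≈ 0.811000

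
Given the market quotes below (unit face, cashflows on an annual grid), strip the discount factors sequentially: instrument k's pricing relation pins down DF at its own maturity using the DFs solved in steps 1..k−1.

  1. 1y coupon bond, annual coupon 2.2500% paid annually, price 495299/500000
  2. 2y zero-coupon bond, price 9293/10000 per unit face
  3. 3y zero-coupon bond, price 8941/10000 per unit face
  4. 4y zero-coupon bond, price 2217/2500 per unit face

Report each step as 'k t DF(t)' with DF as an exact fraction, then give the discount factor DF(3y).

step 1 [1y] bond c/1=9/400: DF=(495299/500000 − 9/400·(0))/(1+9/400) = 1211/1250 ≈ 0.968800
step 2 [2y] zero: DF = P = 9293/10000 ≈ 0.929300
step 3 [3y] zero: DF = P = 8941/10000 ≈ 0.894100
step 4 [4y] zero: DF = P = 2217/2500 ≈ 0.886800

1 1 1211/1250
2 2 9293/10000
3 3 8941/10000
4 4 2217/2500
DF(3y) = 8941/10000 ≈ 0.894100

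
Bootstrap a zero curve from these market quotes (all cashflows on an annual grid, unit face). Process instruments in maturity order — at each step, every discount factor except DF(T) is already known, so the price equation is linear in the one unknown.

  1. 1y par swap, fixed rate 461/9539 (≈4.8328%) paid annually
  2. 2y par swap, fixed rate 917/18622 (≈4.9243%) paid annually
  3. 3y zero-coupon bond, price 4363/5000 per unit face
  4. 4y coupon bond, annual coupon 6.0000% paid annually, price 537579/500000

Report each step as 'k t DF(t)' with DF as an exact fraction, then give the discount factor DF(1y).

1 1 9539/10000
2 2 9083/10000
3 3 4363/5000
4 4 1719/2000
DF(1y) = 9539/10000 ≈ 0.953900

step 1 [1y] swap r/1=461/9539: DF=(1 − 461/9539·(0))/(1+461/9539) = 9539/10000 ≈ 0.953900
step 2 [2y] swap r/1=917/18622: DF=(1 − 917/18622·(0.953900))/(1+917/18622) = 9083/10000 ≈ 0.908300
step 3 [3y] zero: DF = P = 4363/5000 ≈ 0.872600
step 4 [4y] bond c/1=3/50: DF=(537579/500000 − 3/50·(0.953900+0.908300+0.872600))/(1+3/50) = 1719/2000 ≈ 0.859500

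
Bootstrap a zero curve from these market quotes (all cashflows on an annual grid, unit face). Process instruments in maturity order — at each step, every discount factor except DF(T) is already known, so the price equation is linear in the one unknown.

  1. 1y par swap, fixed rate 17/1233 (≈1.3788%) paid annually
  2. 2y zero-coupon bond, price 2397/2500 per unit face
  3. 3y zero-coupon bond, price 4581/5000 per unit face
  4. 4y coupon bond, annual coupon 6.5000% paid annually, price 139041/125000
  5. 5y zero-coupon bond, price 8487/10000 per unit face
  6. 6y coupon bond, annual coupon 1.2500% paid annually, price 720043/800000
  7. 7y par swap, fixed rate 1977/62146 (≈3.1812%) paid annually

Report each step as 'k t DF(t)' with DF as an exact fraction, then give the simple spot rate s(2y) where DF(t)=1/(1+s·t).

step 1 [1y] swap r/1=17/1233: DF=(1 − 17/1233·(0))/(1+17/1233) = 1233/1250 ≈ 0.986400
step 2 [2y] zero: DF = P = 2397/2500 ≈ 0.958800
step 3 [3y] zero: DF = P = 4581/5000 ≈ 0.916200
step 4 [4y] bond c/1=13/200: DF=(139041/125000 − 13/200·(0.986400+0.958800+0.916200))/(1+13/200) = 4349/5000 ≈ 0.869800
step 5 [5y] zero: DF = P = 8487/10000 ≈ 0.848700
step 6 [6y] bond c/1=1/80: DF=(720043/800000 − 1/80·(0.986400+0.958800+0.916200+0.869800+0.848700))/(1+1/80) = 2081/2500 ≈ 0.832400
step 7 [7y] swap r/1=1977/62146: DF=(1 − 1977/62146·(0.986400+0.958800+0.916200+0.869800+0.848700+0.832400))/(1+1977/62146) = 8023/10000 ≈ 0.802300

1 1 1233/1250
2 2 2397/2500
3 3 4581/5000
4 4 4349/5000
5 5 8487/10000
6 6 2081/2500
7 7 8023/10000
s(2y) = (1/(2397/2500) − 1)/(2) = 103/4794 ≈ 2.1485%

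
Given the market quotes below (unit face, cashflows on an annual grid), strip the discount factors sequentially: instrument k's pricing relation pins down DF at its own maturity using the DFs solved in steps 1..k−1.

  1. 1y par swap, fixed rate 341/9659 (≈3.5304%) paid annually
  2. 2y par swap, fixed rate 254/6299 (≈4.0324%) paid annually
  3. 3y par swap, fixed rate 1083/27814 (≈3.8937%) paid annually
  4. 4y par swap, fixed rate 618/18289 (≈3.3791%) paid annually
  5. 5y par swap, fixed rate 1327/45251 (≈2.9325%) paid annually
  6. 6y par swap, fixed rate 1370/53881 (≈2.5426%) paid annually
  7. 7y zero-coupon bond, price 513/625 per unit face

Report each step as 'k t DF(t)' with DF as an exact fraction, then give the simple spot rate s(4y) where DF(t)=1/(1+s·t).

1 1 9659/10000
2 2 4619/5000
3 3 8917/10000
4 4 2191/2500
5 5 8673/10000
6 6 863/1000
7 7 513/625
s(4y) = (1/(2191/2500) − 1)/(4) = 309/8764 ≈ 3.5258%

step 1 [1y] swap r/1=341/9659: DF=(1 − 341/9659·(0))/(1+341/9659) = 9659/10000 ≈ 0.965900
step 2 [2y] swap r/1=254/6299: DF=(1 − 254/6299·(0.965900))/(1+254/6299) = 4619/5000 ≈ 0.923800
step 3 [3y] swap r/1=1083/27814: DF=(1 − 1083/27814·(0.965900+0.923800))/(1+1083/27814) = 8917/10000 ≈ 0.891700
step 4 [4y] swap r/1=618/18289: DF=(1 − 618/18289·(0.965900+0.923800+0.891700))/(1+618/18289) = 2191/2500 ≈ 0.876400
step 5 [5y] swap r/1=1327/45251: DF=(1 − 1327/45251·(0.965900+0.923800+0.891700+0.876400))/(1+1327/45251) = 8673/10000 ≈ 0.867300
step 6 [6y] swap r/1=1370/53881: DF=(1 − 1370/53881·(0.965900+0.923800+0.891700+0.876400+0.867300))/(1+1370/53881) = 863/1000 ≈ 0.863000
step 7 [7y] zero: DF = P = 513/625 ≈ 0.820800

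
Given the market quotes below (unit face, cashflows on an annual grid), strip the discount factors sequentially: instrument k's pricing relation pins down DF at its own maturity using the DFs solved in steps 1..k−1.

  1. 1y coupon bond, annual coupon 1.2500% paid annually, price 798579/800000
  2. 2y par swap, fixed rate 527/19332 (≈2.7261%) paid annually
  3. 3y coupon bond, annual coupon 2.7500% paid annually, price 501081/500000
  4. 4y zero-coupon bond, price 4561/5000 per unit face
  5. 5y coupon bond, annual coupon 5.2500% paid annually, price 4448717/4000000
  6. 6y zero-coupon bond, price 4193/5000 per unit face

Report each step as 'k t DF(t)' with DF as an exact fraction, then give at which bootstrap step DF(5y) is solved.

1 1 9859/10000
2 2 9473/10000
3 3 2309/2500
4 4 4561/5000
5 5 8687/10000
6 6 4193/5000
DF(5y) is solved at step 5

step 1 [1y] bond c/1=1/80: DF=(798579/800000 − 1/80·(0))/(1+1/80) = 9859/10000 ≈ 0.985900
step 2 [2y] swap r/1=527/19332: DF=(1 − 527/19332·(0.985900))/(1+527/19332) = 9473/10000 ≈ 0.947300
step 3 [3y] bond c/1=11/400: DF=(501081/500000 − 11/400·(0.985900+0.947300))/(1+11/400) = 2309/2500 ≈ 0.923600
step 4 [4y] zero: DF = P = 4561/5000 ≈ 0.912200
step 5 [5y] bond c/1=21/400: DF=(4448717/4000000 − 21/400·(0.985900+0.947300+0.923600+0.912200))/(1+21/400) = 8687/10000 ≈ 0.868700
step 6 [6y] zero: DF = P = 4193/5000 ≈ 0.838600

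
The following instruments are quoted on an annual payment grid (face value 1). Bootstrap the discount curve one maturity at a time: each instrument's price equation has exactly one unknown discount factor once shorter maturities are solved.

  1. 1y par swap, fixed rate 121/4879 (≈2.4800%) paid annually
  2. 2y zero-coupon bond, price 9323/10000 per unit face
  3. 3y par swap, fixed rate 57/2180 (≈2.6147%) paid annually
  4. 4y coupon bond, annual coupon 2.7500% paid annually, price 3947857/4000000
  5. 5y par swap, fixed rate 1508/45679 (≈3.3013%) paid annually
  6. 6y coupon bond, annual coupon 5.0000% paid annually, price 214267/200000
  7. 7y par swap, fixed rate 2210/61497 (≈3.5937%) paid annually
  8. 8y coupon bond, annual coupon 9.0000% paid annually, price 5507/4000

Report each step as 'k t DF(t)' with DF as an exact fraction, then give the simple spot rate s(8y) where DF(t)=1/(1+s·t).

1 1 4879/5000
2 2 9323/10000
3 3 9259/10000
4 4 8847/10000
5 5 2123/2500
6 6 2007/2500
7 7 779/1000
8 8 7553/10000
s(8y) = (1/(7553/10000) − 1)/(8) = 2447/60424 ≈ 4.0497%

step 1 [1y] swap r/1=121/4879: DF=(1 − 121/4879·(0))/(1+121/4879) = 4879/5000 ≈ 0.975800
step 2 [2y] zero: DF = P = 9323/10000 ≈ 0.932300
step 3 [3y] swap r/1=57/2180: DF=(1 − 57/2180·(0.975800+0.932300))/(1+57/2180) = 9259/10000 ≈ 0.925900
step 4 [4y] bond c/1=11/400: DF=(3947857/4000000 − 11/400·(0.975800+0.932300+0.925900))/(1+11/400) = 8847/10000 ≈ 0.884700
step 5 [5y] swap r/1=1508/45679: DF=(1 − 1508/45679·(0.975800+0.932300+0.925900+0.884700))/(1+1508/45679) = 2123/2500 ≈ 0.849200
step 6 [6y] bond c/1=1/20: DF=(214267/200000 − 1/20·(0.975800+0.932300+0.925900+0.884700+0.849200))/(1+1/20) = 2007/2500 ≈ 0.802800
step 7 [7y] swap r/1=2210/61497: DF=(1 − 2210/61497·(0.975800+0.932300+0.925900+0.884700+0.849200+0.802800))/(1+2210/61497) = 779/1000 ≈ 0.779000
step 8 [8y] bond c/1=9/100: DF=(5507/4000 − 9/100·(0.975800+0.932300+0.925900+0.884700+0.849200+0.802800+0.779000))/(1+9/100) = 7553/10000 ≈ 0.755300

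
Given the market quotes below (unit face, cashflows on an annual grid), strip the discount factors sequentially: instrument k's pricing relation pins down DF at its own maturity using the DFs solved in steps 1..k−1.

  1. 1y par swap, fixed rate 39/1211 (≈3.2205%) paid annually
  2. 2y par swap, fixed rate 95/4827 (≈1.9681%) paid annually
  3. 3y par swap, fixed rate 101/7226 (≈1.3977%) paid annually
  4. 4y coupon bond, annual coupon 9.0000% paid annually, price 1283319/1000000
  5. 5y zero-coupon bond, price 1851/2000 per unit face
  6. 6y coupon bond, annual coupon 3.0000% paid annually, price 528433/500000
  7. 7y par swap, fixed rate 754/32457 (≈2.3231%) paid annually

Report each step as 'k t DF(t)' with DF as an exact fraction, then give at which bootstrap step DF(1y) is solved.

1 1 1211/1250
2 2 481/500
3 3 2399/2500
4 4 9387/10000
5 5 1851/2000
6 6 2219/2500
7 7 2123/2500
DF(1y) is solved at step 1

step 1 [1y] swap r/1=39/1211: DF=(1 − 39/1211·(0))/(1+39/1211) = 1211/1250 ≈ 0.968800
step 2 [2y] swap r/1=95/4827: DF=(1 − 95/4827·(0.968800))/(1+95/4827) = 481/500 ≈ 0.962000
step 3 [3y] swap r/1=101/7226: DF=(1 − 101/7226·(0.968800+0.962000))/(1+101/7226) = 2399/2500 ≈ 0.959600
step 4 [4y] bond c/1=9/100: DF=(1283319/1000000 − 9/100·(0.968800+0.962000+0.959600))/(1+9/100) = 9387/10000 ≈ 0.938700
step 5 [5y] zero: DF = P = 1851/2000 ≈ 0.925500
step 6 [6y] bond c/1=3/100: DF=(528433/500000 − 3/100·(0.968800+0.962000+0.959600+0.938700+0.925500))/(1+3/100) = 2219/2500 ≈ 0.887600
step 7 [7y] swap r/1=754/32457: DF=(1 − 754/32457·(0.968800+0.962000+0.959600+0.938700+0.925500+0.887600))/(1+754/32457) = 2123/2500 ≈ 0.849200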